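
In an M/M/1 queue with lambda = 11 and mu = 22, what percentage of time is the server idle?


Idle fraction = (1 - rho) * 100 = (1 - 11/22) * 100 = 50.0%

50.0%


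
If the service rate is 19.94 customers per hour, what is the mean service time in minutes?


Mean service time = 60/mu = 60/19.94 = 3.01 minutes

3.01 minutes


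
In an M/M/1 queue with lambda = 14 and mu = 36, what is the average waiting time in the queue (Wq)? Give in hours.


rho = 14/36; Wq = rho/(mu - lambda) = 0.0177 hours

0.0177 hours


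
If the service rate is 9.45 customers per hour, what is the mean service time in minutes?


Mean service time = 60/mu = 60/9.45 = 6.35 minutes

6.35 minutes


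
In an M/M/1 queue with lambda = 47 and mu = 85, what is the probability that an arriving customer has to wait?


P(wait) = rho = lambda/mu = 47/85 = 0.5529

0.5529


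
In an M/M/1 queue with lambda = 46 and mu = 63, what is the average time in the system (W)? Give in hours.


W = 1/(mu - lambda) = 1/(63 - 46) = 0.0588 hours

0.0588 hours


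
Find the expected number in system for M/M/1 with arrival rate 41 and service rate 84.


rho = 41/84; L = rho/(1-rho) = 0.95

0.95


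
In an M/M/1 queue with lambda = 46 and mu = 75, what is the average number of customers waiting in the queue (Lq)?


rho = 46/75; Lq = rho^2/(1-rho) = 0.97

0.97


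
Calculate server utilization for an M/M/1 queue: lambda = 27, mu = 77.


rho = lambda/mu = 27/77 = 0.3506

0.3506


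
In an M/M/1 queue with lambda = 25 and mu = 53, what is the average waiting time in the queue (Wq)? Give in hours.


rho = 25/53; Wq = rho/(mu - lambda) = 0.0168 hours

0.0168 hours


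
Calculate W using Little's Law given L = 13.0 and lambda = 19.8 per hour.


W = L / lambda = 13.0 / 19.8 = 0.6566 hours

0.6566 hours


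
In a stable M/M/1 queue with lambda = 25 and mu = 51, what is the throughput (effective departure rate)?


For a stable queue (lambda < mu), throughput = lambda = 25 per hour

25 per hour


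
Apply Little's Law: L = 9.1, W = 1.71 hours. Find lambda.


lambda = L / W = 9.1 / 1.71 = 5.32 per hour

5.32 per hour


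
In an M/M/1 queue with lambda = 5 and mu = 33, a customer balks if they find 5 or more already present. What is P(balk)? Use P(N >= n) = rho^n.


P(N >= 5) = rho^5 = (5/33)^5 = 0.0001

0.0001


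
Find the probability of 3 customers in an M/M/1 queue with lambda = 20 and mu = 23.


rho = 20/23; P(n) = (1-rho)*rho^n = (1-20/23)*(20/23)^3 = 0.0858

0.0858


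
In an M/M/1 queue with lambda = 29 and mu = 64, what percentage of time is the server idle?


Idle fraction = (1 - rho) * 100 = (1 - 29/64) * 100 = 54.7%

54.7%


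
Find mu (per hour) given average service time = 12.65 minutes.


mu = 60 / avg_service_time = 60 / 12.65 = 4.74 per hour

4.74 per hour


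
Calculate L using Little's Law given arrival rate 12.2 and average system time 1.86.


L = lambda * W = 12.2 * 1.86 = 22.69

22.69


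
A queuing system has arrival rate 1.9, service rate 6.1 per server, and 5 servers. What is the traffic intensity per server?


rho = lambda / (c * mu) = 1.9 / (5 * 6.1) = 0.0623

0.0623


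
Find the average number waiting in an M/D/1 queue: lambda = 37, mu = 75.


M/D/1: Lq = rho^2 / (2*(1-rho)) where rho = 37/75; Lq = 0.24

0.24


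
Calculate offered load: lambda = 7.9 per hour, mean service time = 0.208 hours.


Offered load a = lambda * E[S] = 7.9 * 0.208 = 1.64 Erlangs

1.64 Erlangs


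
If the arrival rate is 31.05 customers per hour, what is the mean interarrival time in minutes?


Mean interarrival time = 60/lambda = 60/31.05 = 1.93 minutes

1.93 minutes


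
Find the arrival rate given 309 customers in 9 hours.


lambda = total arrivals / time = 309 / 9 = 34.33 per hour

34.33 per hour


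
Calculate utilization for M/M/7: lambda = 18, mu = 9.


rho = lambda/(c*mu) = 18/(7*9) = 0.2857

0.2857


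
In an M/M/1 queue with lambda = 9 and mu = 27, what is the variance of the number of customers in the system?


rho = 9/27; Var(N) = rho/(1-rho)^2 = 0.75

0.75


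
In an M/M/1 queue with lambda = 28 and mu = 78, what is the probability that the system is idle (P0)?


P0 = 1 - rho = 1 - 28/78 = 0.641

0.641


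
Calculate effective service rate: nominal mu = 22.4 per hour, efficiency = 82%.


Effective rate = mu * efficiency = 22.4 * 0.82 = 18.37 per hour

18.37 per hour


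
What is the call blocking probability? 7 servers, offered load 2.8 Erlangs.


B(N,A) = (A^N/N!) / sum(A^k/k!, k=0..N) with N=7, A=2.8 = 0.0164

0.0164


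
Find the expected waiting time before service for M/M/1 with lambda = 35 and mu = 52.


rho = 35/52; Wq = rho/(mu - lambda) = 0.0396 hours

0.0396 hours


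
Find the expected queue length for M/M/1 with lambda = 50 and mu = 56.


rho = 50/56; Lq = rho^2/(1-rho) = 7.44

7.44


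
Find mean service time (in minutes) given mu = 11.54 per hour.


Mean service time = 60/mu = 60/11.54 = 5.2 minutes

5.2 minutes


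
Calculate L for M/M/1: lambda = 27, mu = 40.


rho = 27/40; L = rho/(1-rho) = 2.08

2.08


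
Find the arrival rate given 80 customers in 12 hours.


lambda = total arrivals / time = 80 / 12 = 6.67 per hour

6.67 per hour


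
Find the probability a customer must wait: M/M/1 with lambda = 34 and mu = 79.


P(wait) = rho = lambda/mu = 34/79 = 0.4304

0.4304


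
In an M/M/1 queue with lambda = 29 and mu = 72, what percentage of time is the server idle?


Idle fraction = (1 - rho) * 100 = (1 - 29/72) * 100 = 59.7%

59.7%


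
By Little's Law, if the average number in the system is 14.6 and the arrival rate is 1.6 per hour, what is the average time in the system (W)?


W = L / lambda = 14.6 / 1.6 = 9.125 hours

9.125 hours


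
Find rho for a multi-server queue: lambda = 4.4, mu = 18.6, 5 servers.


rho = lambda / (c * mu) = 4.4 / (5 * 18.6) = 0.0473

0.0473


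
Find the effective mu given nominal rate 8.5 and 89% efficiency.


Effective rate = mu * efficiency = 8.5 * 0.89 = 7.57 per hour

7.57 per hour


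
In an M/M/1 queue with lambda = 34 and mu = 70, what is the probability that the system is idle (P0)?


P0 = 1 - rho = 1 - 34/70 = 0.5143

0.5143


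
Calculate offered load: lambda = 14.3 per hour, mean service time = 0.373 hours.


Offered load a = lambda * E[S] = 14.3 * 0.373 = 5.33 Erlangs

5.33 Erlangs


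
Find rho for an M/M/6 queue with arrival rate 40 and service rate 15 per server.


rho = lambda/(c*mu) = 40/(6*15) = 0.4444

0.4444


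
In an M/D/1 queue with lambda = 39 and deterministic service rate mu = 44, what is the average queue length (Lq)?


M/D/1: Lq = rho^2 / (2*(1-rho)) where rho = 39/44; Lq = 3.46

3.46


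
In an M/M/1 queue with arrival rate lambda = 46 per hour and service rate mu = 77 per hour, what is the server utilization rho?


rho = lambda/mu = 46/77 = 0.5974

0.5974


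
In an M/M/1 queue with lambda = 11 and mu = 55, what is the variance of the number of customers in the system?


rho = 11/55; Var(N) = rho/(1-rho)^2 = 0.31

0.31


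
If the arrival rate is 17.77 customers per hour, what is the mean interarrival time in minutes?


Mean interarrival time = 60/lambda = 60/17.77 = 3.38 minutes

3.38 minutes


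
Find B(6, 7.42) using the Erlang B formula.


B(N,A) = (A^N/N!) / sum(A^k/k!, k=0..N) with N=6, A=7.42 = 0.3568

0.3568


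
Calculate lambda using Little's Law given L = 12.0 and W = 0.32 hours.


lambda = L / W = 12.0 / 0.32 = 37.5 per hour

37.5 per hour


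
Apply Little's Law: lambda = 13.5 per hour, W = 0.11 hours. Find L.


L = lambda * W = 13.5 * 0.11 = 1.49

1.49


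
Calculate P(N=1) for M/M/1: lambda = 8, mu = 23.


rho = 8/23; P(n) = (1-rho)*rho^n = (1-8/23)*(8/23)^1 = 0.2268

0.2268


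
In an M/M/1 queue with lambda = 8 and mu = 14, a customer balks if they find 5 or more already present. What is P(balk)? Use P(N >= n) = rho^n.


P(N >= 5) = rho^5 = (8/14)^5 = 0.0609

0.0609


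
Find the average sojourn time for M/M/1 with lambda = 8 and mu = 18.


W = 1/(mu - lambda) = 1/(18 - 8) = 0.1 hours

0.1 hours


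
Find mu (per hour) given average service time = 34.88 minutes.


mu = 60 / avg_service_time = 60 / 34.88 = 1.72 per hour

1.72 per hour


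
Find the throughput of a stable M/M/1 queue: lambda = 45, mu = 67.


For a stable queue (lambda < mu), throughput = lambda = 45 per hour

45 per hour


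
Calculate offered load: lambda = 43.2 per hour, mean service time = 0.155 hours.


Offered load a = lambda * E[S] = 43.2 * 0.155 = 6.7 Erlangs

6.7 Erlangs


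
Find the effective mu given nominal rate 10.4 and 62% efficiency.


Effective rate = mu * efficiency = 10.4 * 0.62 = 6.45 per hour

6.45 per hour


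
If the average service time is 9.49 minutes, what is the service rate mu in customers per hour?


mu = 60 / avg_service_time = 60 / 9.49 = 6.32 per hour

6.32 per hour


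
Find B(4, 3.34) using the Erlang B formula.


B(N,A) = (A^N/N!) / sum(A^k/k!, k=0..N) with N=4, A=3.34 = 0.2433

0.2433


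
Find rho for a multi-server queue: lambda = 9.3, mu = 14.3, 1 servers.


rho = lambda / (c * mu) = 9.3 / (1 * 14.3) = 0.6503

0.6503


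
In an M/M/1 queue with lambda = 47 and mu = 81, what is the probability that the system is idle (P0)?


P0 = 1 - rho = 1 - 47/81 = 0.4198

0.4198


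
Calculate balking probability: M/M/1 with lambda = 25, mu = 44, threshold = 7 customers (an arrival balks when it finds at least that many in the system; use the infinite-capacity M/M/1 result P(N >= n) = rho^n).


P(N >= 7) = rho^7 = (25/44)^7 = 0.0191

0.0191


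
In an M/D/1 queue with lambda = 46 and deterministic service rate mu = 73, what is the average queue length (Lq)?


M/D/1: Lq = rho^2 / (2*(1-rho)) where rho = 46/73; Lq = 0.54

0.54


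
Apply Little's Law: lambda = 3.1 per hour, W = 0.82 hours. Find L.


L = lambda * W = 3.1 * 0.82 = 2.54

2.54


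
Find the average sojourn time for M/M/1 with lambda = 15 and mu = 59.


W = 1/(mu - lambda) = 1/(59 - 15) = 0.0227 hours

0.0227 hours


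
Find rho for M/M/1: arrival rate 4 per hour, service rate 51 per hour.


rho = lambda/mu = 4/51 = 0.0784

0.0784


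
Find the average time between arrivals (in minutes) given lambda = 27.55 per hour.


Mean interarrival time = 60/lambda = 60/27.55 = 2.18 minutes

2.18 minutes


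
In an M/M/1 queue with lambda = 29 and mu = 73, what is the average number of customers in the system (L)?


rho = 29/73; L = rho/(1-rho) = 0.66

0.66


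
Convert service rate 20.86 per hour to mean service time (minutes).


Mean service time = 60/mu = 60/20.86 = 2.88 minutes

2.88 minutes


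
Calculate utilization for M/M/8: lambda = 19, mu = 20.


rho = lambda/(c*mu) = 19/(8*20) = 0.1188

0.1188


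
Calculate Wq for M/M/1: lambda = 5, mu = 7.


rho = 5/7; Wq = rho/(mu - lambda) = 0.3571 hours

0.3571 hours


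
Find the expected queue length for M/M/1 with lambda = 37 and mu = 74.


rho = 37/74; Lq = rho^2/(1-rho) = 0.5

0.5


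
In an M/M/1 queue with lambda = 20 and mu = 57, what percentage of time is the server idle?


Idle fraction = (1 - rho) * 100 = (1 - 20/57) * 100 = 64.9%

64.9%


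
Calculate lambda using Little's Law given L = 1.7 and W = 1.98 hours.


lambda = L / W = 1.7 / 1.98 = 0.86 per hour

0.86 per hour


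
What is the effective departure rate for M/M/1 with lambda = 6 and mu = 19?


For a stable queue (lambda < mu), throughput = lambda = 6 per hour

6 per hour


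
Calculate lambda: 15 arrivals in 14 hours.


lambda = total arrivals / time = 15 / 14 = 1.07 per hour

1.07 per hour


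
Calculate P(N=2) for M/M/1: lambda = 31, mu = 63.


rho = 31/63; P(n) = (1-rho)*rho^n = (1-31/63)*(31/63)^2 = 0.123

0.123


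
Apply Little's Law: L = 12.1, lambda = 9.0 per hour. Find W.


W = L / lambda = 12.1 / 9.0 = 1.3444 hours

1.3444 hours


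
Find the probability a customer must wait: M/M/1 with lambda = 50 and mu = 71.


P(wait) = rho = lambda/mu = 50/71 = 0.7042

0.7042


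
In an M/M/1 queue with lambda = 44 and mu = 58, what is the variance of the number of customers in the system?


rho = 44/58; Var(N) = rho/(1-rho)^2 = 13.02

13.02


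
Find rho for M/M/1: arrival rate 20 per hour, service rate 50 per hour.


rho = lambda/mu = 20/50 = 0.4

0.4


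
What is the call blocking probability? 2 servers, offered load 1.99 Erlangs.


B(N,A) = (A^N/N!) / sum(A^k/k!, k=0..N) with N=2, A=1.99 = 0.3984

0.3984


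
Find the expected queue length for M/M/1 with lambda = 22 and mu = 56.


rho = 22/56; Lq = rho^2/(1-rho) = 0.25

0.25


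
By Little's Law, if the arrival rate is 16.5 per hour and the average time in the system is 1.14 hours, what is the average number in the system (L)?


L = lambda * W = 16.5 * 1.14 = 18.81

18.81


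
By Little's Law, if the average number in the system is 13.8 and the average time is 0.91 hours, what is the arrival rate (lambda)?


lambda = L / W = 13.8 / 0.91 = 15.16 per hour

15.16 per hour


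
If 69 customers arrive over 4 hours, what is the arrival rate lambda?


lambda = total arrivals / time = 69 / 4 = 17.25 per hour

17.25 per hour


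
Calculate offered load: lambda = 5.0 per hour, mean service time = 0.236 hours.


Offered load a = lambda * E[S] = 5.0 * 0.236 = 1.18 Erlangs

1.18 Erlangs


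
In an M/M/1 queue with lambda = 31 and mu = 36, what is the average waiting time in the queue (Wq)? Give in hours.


rho = 31/36; Wq = rho/(mu - lambda) = 0.1722 hours

0.1722 hours


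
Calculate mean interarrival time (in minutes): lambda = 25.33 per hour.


Mean interarrival time = 60/lambda = 60/25.33 = 2.37 minutes

2.37 minutes


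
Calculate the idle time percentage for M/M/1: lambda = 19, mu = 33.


Idle fraction = (1 - rho) * 100 = (1 - 19/33) * 100 = 42.4%

42.4%


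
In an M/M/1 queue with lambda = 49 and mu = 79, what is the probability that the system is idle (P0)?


P0 = 1 - rho = 1 - 49/79 = 0.3797

0.3797


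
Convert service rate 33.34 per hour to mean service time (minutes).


Mean service time = 60/mu = 60/33.34 = 1.8 minutes

1.8 minutes


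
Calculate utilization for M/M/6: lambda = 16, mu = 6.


rho = lambda/(c*mu) = 16/(6*6) = 0.4444

0.4444


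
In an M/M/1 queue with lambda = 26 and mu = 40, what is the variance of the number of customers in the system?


rho = 26/40; Var(N) = rho/(1-rho)^2 = 5.31

5.31


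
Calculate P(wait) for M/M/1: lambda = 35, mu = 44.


P(wait) = rho = lambda/mu = 35/44 = 0.7955

0.7955


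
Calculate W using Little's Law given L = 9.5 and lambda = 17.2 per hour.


W = L / lambda = 9.5 / 17.2 = 0.5523 hours

0.5523 hours


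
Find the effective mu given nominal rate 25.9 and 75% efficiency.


Effective rate = mu * efficiency = 25.9 * 0.75 = 19.43 per hour

19.43 per hour


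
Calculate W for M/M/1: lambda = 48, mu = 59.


W = 1/(mu - lambda) = 1/(59 - 48) = 0.0909 hours

0.0909 hours


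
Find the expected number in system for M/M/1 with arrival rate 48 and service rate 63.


rho = 48/63; L = rho/(1-rho) = 3.2

3.2


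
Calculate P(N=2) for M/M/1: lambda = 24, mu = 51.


rho = 24/51; P(n) = (1-rho)*rho^n = (1-24/51)*(24/51)^2 = 0.1172

0.1172


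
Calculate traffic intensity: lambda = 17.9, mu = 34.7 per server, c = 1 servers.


rho = lambda / (c * mu) = 17.9 / (1 * 34.7) = 0.5159

0.5159


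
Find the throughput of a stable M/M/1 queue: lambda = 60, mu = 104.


For a stable queue (lambda < mu), throughput = lambda = 60 per hour

60 per hour


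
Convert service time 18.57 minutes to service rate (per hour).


mu = 60 / avg_service_time = 60 / 18.57 = 3.23 per hour

3.23 per hour


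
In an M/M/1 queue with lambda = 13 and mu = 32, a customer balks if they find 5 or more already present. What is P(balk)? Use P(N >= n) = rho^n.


P(N >= 5) = rho^5 = (13/32)^5 = 0.0111

0.0111


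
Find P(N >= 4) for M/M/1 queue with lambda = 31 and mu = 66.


P(N >= 4) = rho^4 = (31/66)^4 = 0.0487

0.0487


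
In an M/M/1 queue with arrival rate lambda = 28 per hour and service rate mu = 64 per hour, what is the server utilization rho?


rho = lambda/mu = 28/64 = 0.4375

0.4375


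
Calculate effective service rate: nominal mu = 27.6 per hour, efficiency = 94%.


Effective rate = mu * efficiency = 27.6 * 0.94 = 25.94 per hour

25.94 per hour


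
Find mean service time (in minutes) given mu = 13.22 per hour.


Mean service time = 60/mu = 60/13.22 = 4.54 minutes

4.54 minutes


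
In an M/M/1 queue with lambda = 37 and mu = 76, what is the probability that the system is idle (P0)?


P0 = 1 - rho = 1 - 37/76 = 0.5132

0.5132


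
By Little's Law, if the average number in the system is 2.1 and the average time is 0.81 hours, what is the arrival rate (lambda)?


lambda = L / W = 2.1 / 0.81 = 2.59 per hour

2.59 per hour


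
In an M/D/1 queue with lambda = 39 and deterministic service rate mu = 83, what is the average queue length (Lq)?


M/D/1: Lq = rho^2 / (2*(1-rho)) where rho = 39/83; Lq = 0.21

0.21


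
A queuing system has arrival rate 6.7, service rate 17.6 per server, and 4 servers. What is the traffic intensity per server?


rho = lambda / (c * mu) = 6.7 / (4 * 17.6) = 0.0952

0.0952


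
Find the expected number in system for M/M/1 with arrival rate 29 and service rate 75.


rho = 29/75; L = rho/(1-rho) = 0.63

0.63


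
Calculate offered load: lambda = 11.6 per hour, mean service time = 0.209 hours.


Offered load a = lambda * E[S] = 11.6 * 0.209 = 2.42 Erlangs

2.42 Erlangs


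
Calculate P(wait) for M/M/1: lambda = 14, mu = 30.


P(wait) = rho = lambda/mu = 14/30 = 0.4667

0.4667


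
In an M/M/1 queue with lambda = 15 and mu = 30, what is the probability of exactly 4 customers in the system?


rho = 15/30; P(n) = (1-rho)*rho^n = (1-15/30)*(15/30)^4 = 0.0313

0.0313


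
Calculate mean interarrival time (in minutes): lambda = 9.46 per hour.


Mean interarrival time = 60/lambda = 60/9.46 = 6.34 minutes

6.34 minutes


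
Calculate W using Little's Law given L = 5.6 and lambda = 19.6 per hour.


W = L / lambda = 5.6 / 19.6 = 0.2857 hours

0.2857 hours


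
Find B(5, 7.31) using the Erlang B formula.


B(N,A) = (A^N/N!) / sum(A^k/k!, k=0..N) with N=5, A=7.31 = 0.4425

0.4425


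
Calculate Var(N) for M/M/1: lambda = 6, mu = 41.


rho = 6/41; Var(N) = rho/(1-rho)^2 = 0.2

0.2


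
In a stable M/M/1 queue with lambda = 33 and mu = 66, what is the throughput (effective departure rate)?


For a stable queue (lambda < mu), throughput = lambda = 33 per hour

33 per hour


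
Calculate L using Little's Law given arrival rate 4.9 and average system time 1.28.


L = lambda * W = 4.9 * 1.28 = 6.27

6.27


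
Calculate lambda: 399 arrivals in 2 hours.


lambda = total arrivals / time = 399 / 2 = 199.5 per hour

199.5 per hour


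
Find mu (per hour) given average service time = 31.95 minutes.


mu = 60 / avg_service_time = 60 / 31.95 = 1.88 per hour

1.88 per hour


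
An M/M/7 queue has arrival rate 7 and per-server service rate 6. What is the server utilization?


rho = lambda/(c*mu) = 7/(7*6) = 0.1667

0.1667


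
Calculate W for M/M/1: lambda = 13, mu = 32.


W = 1/(mu - lambda) = 1/(32 - 13) = 0.0526 hours

0.0526 hours


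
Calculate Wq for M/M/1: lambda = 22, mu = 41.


rho = 22/41; Wq = rho/(mu - lambda) = 0.0282 hours

0.0282 hours


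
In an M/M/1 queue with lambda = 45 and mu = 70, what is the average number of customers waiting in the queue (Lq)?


rho = 45/70; Lq = rho^2/(1-rho) = 1.16

1.16


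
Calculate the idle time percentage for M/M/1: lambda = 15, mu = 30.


Idle fraction = (1 - rho) * 100 = (1 - 15/30) * 100 = 50.0%

50.0%


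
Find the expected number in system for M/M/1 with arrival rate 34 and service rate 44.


rho = 34/44; L = rho/(1-rho) = 3.4

3.4


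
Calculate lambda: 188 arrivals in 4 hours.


lambda = total arrivals / time = 188 / 4 = 47.0 per hour

47.0 per hour


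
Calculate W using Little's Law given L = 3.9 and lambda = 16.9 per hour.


W = L / lambda = 3.9 / 16.9 = 0.2308 hours

0.2308 hours


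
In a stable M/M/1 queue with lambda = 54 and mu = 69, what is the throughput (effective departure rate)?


For a stable queue (lambda < mu), throughput = lambda = 54 per hour

54 per hour


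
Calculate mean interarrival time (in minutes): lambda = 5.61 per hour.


Mean interarrival time = 60/lambda = 60/5.61 = 10.7 minutes

10.7 minutes


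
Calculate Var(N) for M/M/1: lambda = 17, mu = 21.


rho = 17/21; Var(N) = rho/(1-rho)^2 = 22.31

22.31


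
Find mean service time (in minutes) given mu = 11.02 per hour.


Mean service time = 60/mu = 60/11.02 = 5.44 minutes

5.44 minutes


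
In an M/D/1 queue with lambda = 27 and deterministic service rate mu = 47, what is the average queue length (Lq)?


M/D/1: Lq = rho^2 / (2*(1-rho)) where rho = 27/47; Lq = 0.39

0.39


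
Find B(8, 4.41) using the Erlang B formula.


B(N,A) = (A^N/N!) / sum(A^k/k!, k=0..N) with N=8, A=4.41 = 0.0447

0.0447


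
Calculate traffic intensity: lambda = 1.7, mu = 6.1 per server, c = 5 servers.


rho = lambda / (c * mu) = 1.7 / (5 * 6.1) = 0.0557

0.0557


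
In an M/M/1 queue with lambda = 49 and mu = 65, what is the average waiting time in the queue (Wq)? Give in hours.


rho = 49/65; Wq = rho/(mu - lambda) = 0.0471 hours

0.0471 hours


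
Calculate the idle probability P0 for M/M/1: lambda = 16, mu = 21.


P0 = 1 - rho = 1 - 16/21 = 0.2381

0.2381


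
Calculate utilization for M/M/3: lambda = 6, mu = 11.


rho = lambda/(c*mu) = 6/(3*11) = 0.1818

0.1818


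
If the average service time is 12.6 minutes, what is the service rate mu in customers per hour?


mu = 60 / avg_service_time = 60 / 12.6 = 4.76 per hour

4.76 per hour


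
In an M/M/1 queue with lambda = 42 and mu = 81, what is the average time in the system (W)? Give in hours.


W = 1/(mu - lambda) = 1/(81 - 42) = 0.0256 hours

0.0256 hours


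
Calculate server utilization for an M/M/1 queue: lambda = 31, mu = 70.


rho = lambda/mu = 31/70 = 0.4429

0.4429


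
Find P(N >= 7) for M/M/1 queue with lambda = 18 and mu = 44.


P(N >= 7) = rho^7 = (18/44)^7 = 0.0019

0.0019


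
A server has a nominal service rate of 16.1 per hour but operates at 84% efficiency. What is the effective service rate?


Effective rate = mu * efficiency = 16.1 * 0.84 = 13.52 per hour

13.52 per hour


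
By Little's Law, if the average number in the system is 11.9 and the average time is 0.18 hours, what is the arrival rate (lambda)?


lambda = L / W = 11.9 / 0.18 = 66.11 per hour

66.11 per hour


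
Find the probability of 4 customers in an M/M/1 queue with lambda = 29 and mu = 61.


rho = 29/61; P(n) = (1-rho)*rho^n = (1-29/61)*(29/61)^4 = 0.0268

0.0268


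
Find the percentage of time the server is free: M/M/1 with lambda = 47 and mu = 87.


Idle fraction = (1 - rho) * 100 = (1 - 47/87) * 100 = 46.0%

46.0%


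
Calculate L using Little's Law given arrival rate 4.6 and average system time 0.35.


L = lambda * W = 4.6 * 0.35 = 1.61

1.61


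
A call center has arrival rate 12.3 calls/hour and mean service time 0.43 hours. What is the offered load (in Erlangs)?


Offered load a = lambda * E[S] = 12.3 * 0.43 = 5.29 Erlangs

5.29 Erlangs


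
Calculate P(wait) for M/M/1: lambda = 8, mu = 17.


P(wait) = rho = lambda/mu = 8/17 = 0.4706

0.4706


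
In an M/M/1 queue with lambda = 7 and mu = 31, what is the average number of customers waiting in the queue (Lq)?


rho = 7/31; Lq = rho^2/(1-rho) = 0.07

0.07


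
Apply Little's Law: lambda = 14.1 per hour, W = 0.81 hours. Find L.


L = lambda * W = 14.1 * 0.81 = 11.42

11.42


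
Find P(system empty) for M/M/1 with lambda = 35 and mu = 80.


P0 = 1 - rho = 1 - 35/80 = 0.5625

0.5625


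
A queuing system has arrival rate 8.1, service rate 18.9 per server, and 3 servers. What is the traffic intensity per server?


rho = lambda / (c * mu) = 8.1 / (3 * 18.9) = 0.1429

0.1429


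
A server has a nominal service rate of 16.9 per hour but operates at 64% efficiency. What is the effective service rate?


Effective rate = mu * efficiency = 16.9 * 0.64 = 10.82 per hour

10.82 per hour


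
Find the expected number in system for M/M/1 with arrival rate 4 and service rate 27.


rho = 4/27; L = rho/(1-rho) = 0.17

0.17


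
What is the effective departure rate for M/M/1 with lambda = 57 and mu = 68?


For a stable queue (lambda < mu), throughput = lambda = 57 per hour

57 per hour


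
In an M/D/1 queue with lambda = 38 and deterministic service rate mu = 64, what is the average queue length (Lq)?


M/D/1: Lq = rho^2 / (2*(1-rho)) where rho = 38/64; Lq = 0.43

0.43


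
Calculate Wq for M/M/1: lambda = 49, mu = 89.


rho = 49/89; Wq = rho/(mu - lambda) = 0.0138 hours

0.0138 hours


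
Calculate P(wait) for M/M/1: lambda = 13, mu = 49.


P(wait) = rho = lambda/mu = 13/49 = 0.2653

0.2653


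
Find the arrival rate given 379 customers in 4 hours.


lambda = total arrivals / time = 379 / 4 = 94.75 per hour

94.75 per hour


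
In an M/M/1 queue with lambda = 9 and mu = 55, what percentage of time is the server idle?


Idle fraction = (1 - rho) * 100 = (1 - 9/55) * 100 = 83.6%

83.6%


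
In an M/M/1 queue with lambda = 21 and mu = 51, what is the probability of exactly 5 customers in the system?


rho = 21/51; P(n) = (1-rho)*rho^n = (1-21/51)*(21/51)^5 = 0.007

0.007


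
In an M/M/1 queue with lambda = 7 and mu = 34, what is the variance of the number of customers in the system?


rho = 7/34; Var(N) = rho/(1-rho)^2 = 0.33

0.33


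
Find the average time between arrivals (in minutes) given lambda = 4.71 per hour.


Mean interarrival time = 60/lambda = 60/4.71 = 12.74 minutes

12.74 minutes


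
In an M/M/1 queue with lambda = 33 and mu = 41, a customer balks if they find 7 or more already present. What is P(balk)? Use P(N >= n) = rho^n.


P(N >= 7) = rho^7 = (33/41)^7 = 0.2188

0.2188


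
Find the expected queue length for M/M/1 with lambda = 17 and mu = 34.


rho = 17/34; Lq = rho^2/(1-rho) = 0.5

0.5


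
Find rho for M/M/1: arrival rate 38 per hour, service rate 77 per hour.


rho = lambda/mu = 38/77 = 0.4935

0.4935


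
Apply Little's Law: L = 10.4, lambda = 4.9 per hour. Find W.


W = L / lambda = 10.4 / 4.9 = 2.1224 hours

2.1224 hours


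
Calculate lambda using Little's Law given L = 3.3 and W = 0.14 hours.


lambda = L / W = 3.3 / 0.14 = 23.57 per hour

23.57 per hour


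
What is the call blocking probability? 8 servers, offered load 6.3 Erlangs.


B(N,A) = (A^N/N!) / sum(A^k/k!, k=0..N) with N=8, A=6.3 = 0.1387

0.1387


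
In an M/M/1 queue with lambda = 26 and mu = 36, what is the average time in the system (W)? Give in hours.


W = 1/(mu - lambda) = 1/(36 - 26) = 0.1 hours

0.1 hours


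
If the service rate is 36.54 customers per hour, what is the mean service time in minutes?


Mean service time = 60/mu = 60/36.54 = 1.64 minutes

1.64 minutes


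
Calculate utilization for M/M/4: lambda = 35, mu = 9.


rho = lambda/(c*mu) = 35/(4*9) = 0.9722

0.9722


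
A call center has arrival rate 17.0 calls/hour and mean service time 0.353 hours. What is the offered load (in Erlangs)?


Offered load a = lambda * E[S] = 17.0 * 0.353 = 6.0 Erlangs

6.0 Erlangs


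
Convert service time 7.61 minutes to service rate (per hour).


mu = 60 / avg_service_time = 60 / 7.61 = 7.88 per hour

7.88 per hour


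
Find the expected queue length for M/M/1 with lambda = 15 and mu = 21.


rho = 15/21; Lq = rho^2/(1-rho) = 1.79

1.79


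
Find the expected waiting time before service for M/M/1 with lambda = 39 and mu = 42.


rho = 39/42; Wq = rho/(mu - lambda) = 0.3095 hours

0.3095 hours


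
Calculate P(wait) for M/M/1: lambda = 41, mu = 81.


P(wait) = rho = lambda/mu = 41/81 = 0.5062

0.5062


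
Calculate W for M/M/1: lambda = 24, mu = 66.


W = 1/(mu - lambda) = 1/(66 - 24) = 0.0238 hours

0.0238 hours


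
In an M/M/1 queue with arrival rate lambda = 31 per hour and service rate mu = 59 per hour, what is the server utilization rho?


rho = lambda/mu = 31/59 = 0.5254

0.5254


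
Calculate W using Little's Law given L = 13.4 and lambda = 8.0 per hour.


W = L / lambda = 13.4 / 8.0 = 1.675 hours

1.675 hours


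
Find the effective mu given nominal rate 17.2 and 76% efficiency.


Effective rate = mu * efficiency = 17.2 * 0.76 = 13.07 per hour

13.07 per hour


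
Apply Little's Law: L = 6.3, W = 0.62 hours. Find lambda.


lambda = L / W = 6.3 / 0.62 = 10.16 per hour

10.16 per hour


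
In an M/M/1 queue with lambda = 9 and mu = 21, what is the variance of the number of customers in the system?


rho = 9/21; Var(N) = rho/(1-rho)^2 = 1.31

1.31


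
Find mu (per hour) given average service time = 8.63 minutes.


mu = 60 / avg_service_time = 60 / 8.63 = 6.95 per hour

6.95 per hour


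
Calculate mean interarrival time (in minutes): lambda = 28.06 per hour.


Mean interarrival time = 60/lambda = 60/28.06 = 2.14 minutes

2.14 minutes


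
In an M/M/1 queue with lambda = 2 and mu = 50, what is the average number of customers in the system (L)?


rho = 2/50; L = rho/(1-rho) = 0.04

0.04


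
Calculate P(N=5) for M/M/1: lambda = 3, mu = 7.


rho = 3/7; P(n) = (1-rho)*rho^n = (1-3/7)*(3/7)^5 = 0.0083

0.0083


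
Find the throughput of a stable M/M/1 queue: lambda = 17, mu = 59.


For a stable queue (lambda < mu), throughput = lambda = 17 per hour

17 per hour


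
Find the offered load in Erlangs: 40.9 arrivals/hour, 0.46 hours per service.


Offered load a = lambda * E[S] = 40.9 * 0.46 = 18.81 Erlangs

18.81 Erlangs


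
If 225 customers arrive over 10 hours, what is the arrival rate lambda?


lambda = total arrivals / time = 225 / 10 = 22.5 per hour

22.5 per hour


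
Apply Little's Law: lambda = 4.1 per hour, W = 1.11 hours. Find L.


L = lambda * W = 4.1 * 1.11 = 4.55

4.55


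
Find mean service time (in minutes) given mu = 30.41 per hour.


Mean service time = 60/mu = 60/30.41 = 1.97 minutes

1.97 minutes


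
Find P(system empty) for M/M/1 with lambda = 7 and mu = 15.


P0 = 1 - rho = 1 - 7/15 = 0.5333

0.5333


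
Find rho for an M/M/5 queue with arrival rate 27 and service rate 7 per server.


rho = lambda/(c*mu) = 27/(5*7) = 0.7714

0.7714


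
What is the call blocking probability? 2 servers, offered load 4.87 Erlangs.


B(N,A) = (A^N/N!) / sum(A^k/k!, k=0..N) with N=2, A=4.87 = 0.6689

0.6689


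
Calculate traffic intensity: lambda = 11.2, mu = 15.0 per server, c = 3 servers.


rho = lambda / (c * mu) = 11.2 / (3 * 15.0) = 0.2489

0.2489


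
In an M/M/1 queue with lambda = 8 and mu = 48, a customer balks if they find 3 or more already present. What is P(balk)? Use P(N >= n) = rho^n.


P(N >= 3) = rho^3 = (8/48)^3 = 0.0046

0.0046


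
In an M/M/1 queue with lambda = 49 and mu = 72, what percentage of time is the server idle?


Idle fraction = (1 - rho) * 100 = (1 - 49/72) * 100 = 31.9%

31.9%


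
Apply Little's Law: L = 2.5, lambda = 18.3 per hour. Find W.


W = L / lambda = 2.5 / 18.3 = 0.1366 hours

0.1366 hours


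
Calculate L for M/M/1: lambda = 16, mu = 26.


rho = 16/26; L = rho/(1-rho) = 1.6

1.6


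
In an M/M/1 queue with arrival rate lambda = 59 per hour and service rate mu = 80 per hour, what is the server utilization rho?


rho = lambda/mu = 59/80 = 0.7375

0.7375


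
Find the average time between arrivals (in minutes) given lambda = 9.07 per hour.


Mean interarrival time = 60/lambda = 60/9.07 = 6.62 minutes

6.62 minutes


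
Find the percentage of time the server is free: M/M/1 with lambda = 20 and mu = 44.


Idle fraction = (1 - rho) * 100 = (1 - 20/44) * 100 = 54.5%

54.5%


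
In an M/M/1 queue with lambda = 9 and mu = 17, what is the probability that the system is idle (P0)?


P0 = 1 - rho = 1 - 9/17 = 0.4706

0.4706


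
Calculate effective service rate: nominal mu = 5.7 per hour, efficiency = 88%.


Effective rate = mu * efficiency = 5.7 * 0.88 = 5.02 per hour

5.02 per hour


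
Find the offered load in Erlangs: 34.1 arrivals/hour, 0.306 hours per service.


Offered load a = lambda * E[S] = 34.1 * 0.306 = 10.43 Erlangs

10.43 Erlangs


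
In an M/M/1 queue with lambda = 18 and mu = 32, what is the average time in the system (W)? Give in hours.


W = 1/(mu - lambda) = 1/(32 - 18) = 0.0714 hours

0.0714 hours


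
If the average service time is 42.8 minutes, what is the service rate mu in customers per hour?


mu = 60 / avg_service_time = 60 / 42.8 = 1.4 per hour

1.4 per hour


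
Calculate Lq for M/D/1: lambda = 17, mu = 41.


M/D/1: Lq = rho^2 / (2*(1-rho)) where rho = 17/41; Lq = 0.15

0.15


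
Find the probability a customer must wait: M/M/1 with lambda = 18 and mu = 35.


P(wait) = rho = lambda/mu = 18/35 = 0.5143

0.5143


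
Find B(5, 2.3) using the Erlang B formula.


B(N,A) = (A^N/N!) / sum(A^k/k!, k=0..N) with N=5, A=2.3 = 0.0554

0.0554


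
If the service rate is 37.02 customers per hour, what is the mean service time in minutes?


Mean service time = 60/mu = 60/37.02 = 1.62 minutes

1.62 minutes


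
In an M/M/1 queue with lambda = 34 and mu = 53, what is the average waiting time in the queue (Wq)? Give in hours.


rho = 34/53; Wq = rho/(mu - lambda) = 0.0338 hours

0.0338 hours


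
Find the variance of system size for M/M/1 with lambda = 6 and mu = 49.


rho = 6/49; Var(N) = rho/(1-rho)^2 = 0.16

0.16


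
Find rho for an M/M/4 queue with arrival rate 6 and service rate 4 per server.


rho = lambda/(c*mu) = 6/(4*4) = 0.375

0.375


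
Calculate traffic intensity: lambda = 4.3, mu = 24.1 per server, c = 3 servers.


rho = lambda / (c * mu) = 4.3 / (3 * 24.1) = 0.0595

0.0595


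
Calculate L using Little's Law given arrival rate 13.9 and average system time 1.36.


L = lambda * W = 13.9 * 1.36 = 18.9

18.9


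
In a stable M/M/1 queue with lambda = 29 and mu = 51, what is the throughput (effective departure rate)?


For a stable queue (lambda < mu), throughput = lambda = 29 per hour

29 per hour


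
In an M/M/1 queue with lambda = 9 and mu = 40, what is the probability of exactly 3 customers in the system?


rho = 9/40; P(n) = (1-rho)*rho^n = (1-9/40)*(9/40)^3 = 0.0088

0.0088


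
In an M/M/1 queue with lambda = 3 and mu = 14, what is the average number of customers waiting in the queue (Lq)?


rho = 3/14; Lq = rho^2/(1-rho) = 0.06

0.06


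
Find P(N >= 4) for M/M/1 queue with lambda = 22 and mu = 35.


P(N >= 4) = rho^4 = (22/35)^4 = 0.1561

0.1561


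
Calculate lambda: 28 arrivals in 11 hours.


lambda = total arrivals / time = 28 / 11 = 2.55 per hour

2.55 per hour


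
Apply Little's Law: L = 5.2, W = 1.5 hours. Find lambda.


lambda = L / W = 5.2 / 1.5 = 3.47 per hour

3.47 per hour


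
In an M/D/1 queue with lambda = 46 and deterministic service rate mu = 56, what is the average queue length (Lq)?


M/D/1: Lq = rho^2 / (2*(1-rho)) where rho = 46/56; Lq = 1.89

1.89


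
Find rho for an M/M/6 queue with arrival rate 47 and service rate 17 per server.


rho = lambda/(c*mu) = 47/(6*17) = 0.4608

0.4608


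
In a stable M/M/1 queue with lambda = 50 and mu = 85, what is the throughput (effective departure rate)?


For a stable queue (lambda < mu), throughput = lambda = 50 per hour

50 per hour


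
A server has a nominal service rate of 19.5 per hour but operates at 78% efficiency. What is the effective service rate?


Effective rate = mu * efficiency = 19.5 * 0.78 = 15.21 per hour

15.21 per hour


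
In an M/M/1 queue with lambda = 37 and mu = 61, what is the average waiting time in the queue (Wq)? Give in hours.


rho = 37/61; Wq = rho/(mu - lambda) = 0.0253 hours

0.0253 hours


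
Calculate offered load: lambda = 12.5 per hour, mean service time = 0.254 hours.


Offered load a = lambda * E[S] = 12.5 * 0.254 = 3.18 Erlangs

3.18 Erlangs


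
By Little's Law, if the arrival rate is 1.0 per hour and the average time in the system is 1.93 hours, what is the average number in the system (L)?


L = lambda * W = 1.0 * 1.93 = 1.93

1.93


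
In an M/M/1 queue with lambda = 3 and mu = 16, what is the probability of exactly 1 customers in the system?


rho = 3/16; P(n) = (1-rho)*rho^n = (1-3/16)*(3/16)^1 = 0.1523

0.1523


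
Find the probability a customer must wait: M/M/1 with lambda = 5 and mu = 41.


P(wait) = rho = lambda/mu = 5/41 = 0.122

0.122


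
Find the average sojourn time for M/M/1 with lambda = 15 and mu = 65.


W = 1/(mu - lambda) = 1/(65 - 15) = 0.02 hours

0.02 hours


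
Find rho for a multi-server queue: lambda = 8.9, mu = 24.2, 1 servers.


rho = lambda / (c * mu) = 8.9 / (1 * 24.2) = 0.3678

0.3678


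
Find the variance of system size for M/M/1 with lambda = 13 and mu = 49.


rho = 13/49; Var(N) = rho/(1-rho)^2 = 0.49

0.49


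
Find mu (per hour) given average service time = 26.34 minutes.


mu = 60 / avg_service_time = 60 / 26.34 = 2.28 per hour

2.28 per hour


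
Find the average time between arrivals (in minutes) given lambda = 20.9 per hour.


Mean interarrival time = 60/lambda = 60/20.9 = 2.87 minutes

2.87 minutes


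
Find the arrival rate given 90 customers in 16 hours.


lambda = total arrivals / time = 90 / 16 = 5.63 per hour

5.63 per hour


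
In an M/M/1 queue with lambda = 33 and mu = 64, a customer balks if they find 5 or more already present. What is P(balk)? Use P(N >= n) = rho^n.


P(N >= 5) = rho^5 = (33/64)^5 = 0.0364

0.0364


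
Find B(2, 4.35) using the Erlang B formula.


B(N,A) = (A^N/N!) / sum(A^k/k!, k=0..N) with N=2, A=4.35 = 0.6388

0.6388


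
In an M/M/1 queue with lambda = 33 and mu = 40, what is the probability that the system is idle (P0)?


P0 = 1 - rho = 1 - 33/40 = 0.175

0.175


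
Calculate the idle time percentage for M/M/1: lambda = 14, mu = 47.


Idle fraction = (1 - rho) * 100 = (1 - 14/47) * 100 = 70.2%

70.2%


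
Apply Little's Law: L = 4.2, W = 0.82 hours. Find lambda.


lambda = L / W = 4.2 / 0.82 = 5.12 per hour

5.12 per hour


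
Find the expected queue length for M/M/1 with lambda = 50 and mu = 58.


rho = 50/58; Lq = rho^2/(1-rho) = 5.39

5.39


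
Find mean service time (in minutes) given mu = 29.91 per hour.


Mean service time = 60/mu = 60/29.91 = 2.01 minutes

2.01 minutes


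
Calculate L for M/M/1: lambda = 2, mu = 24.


rho = 2/24; L = rho/(1-rho) = 0.09

0.09


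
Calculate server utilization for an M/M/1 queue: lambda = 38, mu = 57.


rho = lambda/mu = 38/57 = 0.6667

0.6667


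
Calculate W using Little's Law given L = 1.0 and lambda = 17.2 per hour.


W = L / lambda = 1.0 / 17.2 = 0.0581 hours

0.0581 hours


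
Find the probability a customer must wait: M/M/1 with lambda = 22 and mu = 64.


P(wait) = rho = lambda/mu = 22/64 = 0.3438

0.3438
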